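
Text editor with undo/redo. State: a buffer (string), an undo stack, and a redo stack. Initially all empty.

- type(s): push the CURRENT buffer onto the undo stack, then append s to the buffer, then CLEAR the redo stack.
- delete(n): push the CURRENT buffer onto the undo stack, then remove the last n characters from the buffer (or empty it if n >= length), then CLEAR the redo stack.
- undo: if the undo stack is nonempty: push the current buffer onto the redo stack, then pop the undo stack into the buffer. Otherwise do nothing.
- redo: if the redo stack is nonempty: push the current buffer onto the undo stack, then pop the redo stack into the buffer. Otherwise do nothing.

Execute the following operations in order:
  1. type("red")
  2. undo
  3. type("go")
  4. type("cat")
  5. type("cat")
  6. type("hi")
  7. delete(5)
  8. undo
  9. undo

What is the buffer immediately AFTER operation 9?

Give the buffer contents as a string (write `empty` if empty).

Answer: gocatcat

Derivation:
After op 1 (type): buf='red' undo_depth=1 redo_depth=0
After op 2 (undo): buf='(empty)' undo_depth=0 redo_depth=1
After op 3 (type): buf='go' undo_depth=1 redo_depth=0
After op 4 (type): buf='gocat' undo_depth=2 redo_depth=0
After op 5 (type): buf='gocatcat' undo_depth=3 redo_depth=0
After op 6 (type): buf='gocatcathi' undo_depth=4 redo_depth=0
After op 7 (delete): buf='gocat' undo_depth=5 redo_depth=0
After op 8 (undo): buf='gocatcathi' undo_depth=4 redo_depth=1
After op 9 (undo): buf='gocatcat' undo_depth=3 redo_depth=2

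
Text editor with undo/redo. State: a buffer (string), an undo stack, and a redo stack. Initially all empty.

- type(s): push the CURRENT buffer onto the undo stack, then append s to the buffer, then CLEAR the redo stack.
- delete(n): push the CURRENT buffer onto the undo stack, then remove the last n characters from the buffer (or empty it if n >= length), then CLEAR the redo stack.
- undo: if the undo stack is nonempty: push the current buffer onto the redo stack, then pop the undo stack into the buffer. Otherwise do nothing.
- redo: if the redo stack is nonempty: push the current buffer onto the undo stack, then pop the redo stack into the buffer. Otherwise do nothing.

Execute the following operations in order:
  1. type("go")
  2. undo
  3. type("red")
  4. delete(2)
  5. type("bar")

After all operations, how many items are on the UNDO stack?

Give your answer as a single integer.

After op 1 (type): buf='go' undo_depth=1 redo_depth=0
After op 2 (undo): buf='(empty)' undo_depth=0 redo_depth=1
After op 3 (type): buf='red' undo_depth=1 redo_depth=0
After op 4 (delete): buf='r' undo_depth=2 redo_depth=0
After op 5 (type): buf='rbar' undo_depth=3 redo_depth=0

Answer: 3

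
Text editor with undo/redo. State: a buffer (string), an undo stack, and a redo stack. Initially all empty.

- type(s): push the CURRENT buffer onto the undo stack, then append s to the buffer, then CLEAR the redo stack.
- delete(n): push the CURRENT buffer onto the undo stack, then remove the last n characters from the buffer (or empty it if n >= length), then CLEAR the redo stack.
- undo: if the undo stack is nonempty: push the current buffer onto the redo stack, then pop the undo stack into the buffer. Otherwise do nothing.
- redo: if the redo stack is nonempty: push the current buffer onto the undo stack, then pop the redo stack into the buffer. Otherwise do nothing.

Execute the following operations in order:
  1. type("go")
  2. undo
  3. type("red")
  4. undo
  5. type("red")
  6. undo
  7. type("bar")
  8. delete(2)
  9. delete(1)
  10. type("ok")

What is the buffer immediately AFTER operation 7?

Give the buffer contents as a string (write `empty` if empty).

After op 1 (type): buf='go' undo_depth=1 redo_depth=0
After op 2 (undo): buf='(empty)' undo_depth=0 redo_depth=1
After op 3 (type): buf='red' undo_depth=1 redo_depth=0
After op 4 (undo): buf='(empty)' undo_depth=0 redo_depth=1
After op 5 (type): buf='red' undo_depth=1 redo_depth=0
After op 6 (undo): buf='(empty)' undo_depth=0 redo_depth=1
After op 7 (type): buf='bar' undo_depth=1 redo_depth=0

Answer: bar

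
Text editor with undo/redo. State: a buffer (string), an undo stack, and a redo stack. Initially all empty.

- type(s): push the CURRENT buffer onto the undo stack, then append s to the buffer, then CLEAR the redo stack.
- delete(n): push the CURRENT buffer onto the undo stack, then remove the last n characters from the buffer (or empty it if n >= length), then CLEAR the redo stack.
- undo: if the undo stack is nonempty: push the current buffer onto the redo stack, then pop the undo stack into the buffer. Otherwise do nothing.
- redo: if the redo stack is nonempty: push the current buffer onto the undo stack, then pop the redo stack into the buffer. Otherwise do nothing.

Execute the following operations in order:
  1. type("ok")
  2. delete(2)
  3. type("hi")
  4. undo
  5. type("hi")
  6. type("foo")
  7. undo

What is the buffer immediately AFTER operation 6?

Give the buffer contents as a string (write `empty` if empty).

After op 1 (type): buf='ok' undo_depth=1 redo_depth=0
After op 2 (delete): buf='(empty)' undo_depth=2 redo_depth=0
After op 3 (type): buf='hi' undo_depth=3 redo_depth=0
After op 4 (undo): buf='(empty)' undo_depth=2 redo_depth=1
After op 5 (type): buf='hi' undo_depth=3 redo_depth=0
After op 6 (type): buf='hifoo' undo_depth=4 redo_depth=0

Answer: hifoo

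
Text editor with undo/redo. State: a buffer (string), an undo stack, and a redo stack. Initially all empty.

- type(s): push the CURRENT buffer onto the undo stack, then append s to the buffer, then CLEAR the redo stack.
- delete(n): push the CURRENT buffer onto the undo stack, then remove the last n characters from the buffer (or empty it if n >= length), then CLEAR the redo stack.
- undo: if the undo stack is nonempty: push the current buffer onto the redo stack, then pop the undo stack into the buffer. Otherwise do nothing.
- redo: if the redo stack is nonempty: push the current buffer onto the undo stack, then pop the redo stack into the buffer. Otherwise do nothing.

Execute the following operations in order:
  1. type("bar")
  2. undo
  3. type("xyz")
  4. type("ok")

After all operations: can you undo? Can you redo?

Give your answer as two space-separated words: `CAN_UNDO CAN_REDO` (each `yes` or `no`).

After op 1 (type): buf='bar' undo_depth=1 redo_depth=0
After op 2 (undo): buf='(empty)' undo_depth=0 redo_depth=1
After op 3 (type): buf='xyz' undo_depth=1 redo_depth=0
After op 4 (type): buf='xyzok' undo_depth=2 redo_depth=0

Answer: yes no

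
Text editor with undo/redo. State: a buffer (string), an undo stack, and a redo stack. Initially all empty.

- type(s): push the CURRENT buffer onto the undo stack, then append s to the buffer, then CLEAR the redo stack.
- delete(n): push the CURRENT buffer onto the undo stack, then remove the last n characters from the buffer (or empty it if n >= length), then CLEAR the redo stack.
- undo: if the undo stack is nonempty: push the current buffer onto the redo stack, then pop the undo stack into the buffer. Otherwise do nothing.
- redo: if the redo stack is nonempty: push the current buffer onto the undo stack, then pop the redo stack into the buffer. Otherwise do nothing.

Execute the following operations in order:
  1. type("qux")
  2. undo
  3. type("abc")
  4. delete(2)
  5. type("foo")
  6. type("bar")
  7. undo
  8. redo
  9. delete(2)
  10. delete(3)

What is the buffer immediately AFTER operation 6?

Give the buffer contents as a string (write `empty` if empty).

After op 1 (type): buf='qux' undo_depth=1 redo_depth=0
After op 2 (undo): buf='(empty)' undo_depth=0 redo_depth=1
After op 3 (type): buf='abc' undo_depth=1 redo_depth=0
After op 4 (delete): buf='a' undo_depth=2 redo_depth=0
After op 5 (type): buf='afoo' undo_depth=3 redo_depth=0
After op 6 (type): buf='afoobar' undo_depth=4 redo_depth=0

Answer: afoobar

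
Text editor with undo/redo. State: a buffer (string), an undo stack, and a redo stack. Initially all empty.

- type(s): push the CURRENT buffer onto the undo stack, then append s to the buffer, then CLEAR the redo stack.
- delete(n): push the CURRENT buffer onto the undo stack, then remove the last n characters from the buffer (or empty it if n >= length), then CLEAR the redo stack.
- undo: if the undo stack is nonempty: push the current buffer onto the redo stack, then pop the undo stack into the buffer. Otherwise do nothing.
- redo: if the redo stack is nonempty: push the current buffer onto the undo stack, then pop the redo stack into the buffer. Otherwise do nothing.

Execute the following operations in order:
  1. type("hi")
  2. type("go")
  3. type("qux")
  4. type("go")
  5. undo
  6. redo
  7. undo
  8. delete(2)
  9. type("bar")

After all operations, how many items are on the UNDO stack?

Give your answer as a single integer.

After op 1 (type): buf='hi' undo_depth=1 redo_depth=0
After op 2 (type): buf='higo' undo_depth=2 redo_depth=0
After op 3 (type): buf='higoqux' undo_depth=3 redo_depth=0
After op 4 (type): buf='higoquxgo' undo_depth=4 redo_depth=0
After op 5 (undo): buf='higoqux' undo_depth=3 redo_depth=1
After op 6 (redo): buf='higoquxgo' undo_depth=4 redo_depth=0
After op 7 (undo): buf='higoqux' undo_depth=3 redo_depth=1
After op 8 (delete): buf='higoq' undo_depth=4 redo_depth=0
After op 9 (type): buf='higoqbar' undo_depth=5 redo_depth=0

Answer: 5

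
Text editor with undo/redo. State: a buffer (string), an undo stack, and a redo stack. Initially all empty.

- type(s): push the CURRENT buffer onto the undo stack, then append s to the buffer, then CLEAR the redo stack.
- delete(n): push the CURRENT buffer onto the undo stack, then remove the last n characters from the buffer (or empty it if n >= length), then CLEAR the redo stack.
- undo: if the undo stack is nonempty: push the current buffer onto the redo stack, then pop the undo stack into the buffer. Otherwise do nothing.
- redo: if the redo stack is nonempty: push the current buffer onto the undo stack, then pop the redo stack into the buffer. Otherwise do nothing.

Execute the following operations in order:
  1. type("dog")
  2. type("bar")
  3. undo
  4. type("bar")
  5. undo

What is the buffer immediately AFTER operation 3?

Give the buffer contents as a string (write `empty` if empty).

After op 1 (type): buf='dog' undo_depth=1 redo_depth=0
After op 2 (type): buf='dogbar' undo_depth=2 redo_depth=0
After op 3 (undo): buf='dog' undo_depth=1 redo_depth=1

Answer: dog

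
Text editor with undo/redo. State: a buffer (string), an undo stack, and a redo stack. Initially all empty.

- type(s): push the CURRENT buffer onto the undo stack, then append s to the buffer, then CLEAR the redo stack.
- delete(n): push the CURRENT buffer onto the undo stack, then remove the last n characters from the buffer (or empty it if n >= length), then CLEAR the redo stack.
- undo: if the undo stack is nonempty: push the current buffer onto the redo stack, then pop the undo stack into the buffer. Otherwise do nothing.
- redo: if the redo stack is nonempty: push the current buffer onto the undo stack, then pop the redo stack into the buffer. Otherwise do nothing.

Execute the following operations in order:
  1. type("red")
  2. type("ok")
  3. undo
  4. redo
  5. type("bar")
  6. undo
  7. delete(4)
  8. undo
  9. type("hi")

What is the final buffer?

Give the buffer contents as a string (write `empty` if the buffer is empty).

After op 1 (type): buf='red' undo_depth=1 redo_depth=0
After op 2 (type): buf='redok' undo_depth=2 redo_depth=0
After op 3 (undo): buf='red' undo_depth=1 redo_depth=1
After op 4 (redo): buf='redok' undo_depth=2 redo_depth=0
After op 5 (type): buf='redokbar' undo_depth=3 redo_depth=0
After op 6 (undo): buf='redok' undo_depth=2 redo_depth=1
After op 7 (delete): buf='r' undo_depth=3 redo_depth=0
After op 8 (undo): buf='redok' undo_depth=2 redo_depth=1
After op 9 (type): buf='redokhi' undo_depth=3 redo_depth=0

Answer: redokhi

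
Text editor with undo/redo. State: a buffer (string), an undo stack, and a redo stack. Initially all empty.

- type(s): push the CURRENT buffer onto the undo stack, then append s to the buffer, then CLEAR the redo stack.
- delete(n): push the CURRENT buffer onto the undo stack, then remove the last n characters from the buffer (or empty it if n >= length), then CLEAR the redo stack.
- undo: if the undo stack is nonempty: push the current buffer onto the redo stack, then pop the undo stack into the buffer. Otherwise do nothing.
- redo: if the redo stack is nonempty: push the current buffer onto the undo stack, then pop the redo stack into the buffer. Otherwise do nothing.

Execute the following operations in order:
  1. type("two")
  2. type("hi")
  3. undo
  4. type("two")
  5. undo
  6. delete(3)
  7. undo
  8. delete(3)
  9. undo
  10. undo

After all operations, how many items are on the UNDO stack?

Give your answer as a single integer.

Answer: 0

Derivation:
After op 1 (type): buf='two' undo_depth=1 redo_depth=0
After op 2 (type): buf='twohi' undo_depth=2 redo_depth=0
After op 3 (undo): buf='two' undo_depth=1 redo_depth=1
After op 4 (type): buf='twotwo' undo_depth=2 redo_depth=0
After op 5 (undo): buf='two' undo_depth=1 redo_depth=1
After op 6 (delete): buf='(empty)' undo_depth=2 redo_depth=0
After op 7 (undo): buf='two' undo_depth=1 redo_depth=1
After op 8 (delete): buf='(empty)' undo_depth=2 redo_depth=0
After op 9 (undo): buf='two' undo_depth=1 redo_depth=1
After op 10 (undo): buf='(empty)' undo_depth=0 redo_depth=2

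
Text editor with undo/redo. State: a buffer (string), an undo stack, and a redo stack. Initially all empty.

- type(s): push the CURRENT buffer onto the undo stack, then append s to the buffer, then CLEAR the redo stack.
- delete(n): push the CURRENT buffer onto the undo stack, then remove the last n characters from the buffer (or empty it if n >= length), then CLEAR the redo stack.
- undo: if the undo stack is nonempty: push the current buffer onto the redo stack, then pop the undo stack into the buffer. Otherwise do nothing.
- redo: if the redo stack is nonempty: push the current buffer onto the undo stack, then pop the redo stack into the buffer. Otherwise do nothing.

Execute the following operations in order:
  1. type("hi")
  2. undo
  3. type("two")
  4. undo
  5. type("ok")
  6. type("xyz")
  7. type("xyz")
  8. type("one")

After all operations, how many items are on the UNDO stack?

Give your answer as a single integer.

Answer: 4

Derivation:
After op 1 (type): buf='hi' undo_depth=1 redo_depth=0
After op 2 (undo): buf='(empty)' undo_depth=0 redo_depth=1
After op 3 (type): buf='two' undo_depth=1 redo_depth=0
After op 4 (undo): buf='(empty)' undo_depth=0 redo_depth=1
After op 5 (type): buf='ok' undo_depth=1 redo_depth=0
After op 6 (type): buf='okxyz' undo_depth=2 redo_depth=0
After op 7 (type): buf='okxyzxyz' undo_depth=3 redo_depth=0
After op 8 (type): buf='okxyzxyzone' undo_depth=4 redo_depth=0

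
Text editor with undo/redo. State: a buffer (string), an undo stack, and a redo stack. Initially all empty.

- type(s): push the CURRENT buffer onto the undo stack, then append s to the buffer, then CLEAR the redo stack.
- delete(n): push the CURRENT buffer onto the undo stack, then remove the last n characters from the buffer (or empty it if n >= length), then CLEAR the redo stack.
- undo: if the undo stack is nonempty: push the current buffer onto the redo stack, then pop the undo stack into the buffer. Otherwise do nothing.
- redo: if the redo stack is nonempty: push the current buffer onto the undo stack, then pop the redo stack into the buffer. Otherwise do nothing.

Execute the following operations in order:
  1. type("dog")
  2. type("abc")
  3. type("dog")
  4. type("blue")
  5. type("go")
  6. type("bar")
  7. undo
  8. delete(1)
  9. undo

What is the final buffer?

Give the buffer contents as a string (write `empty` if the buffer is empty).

After op 1 (type): buf='dog' undo_depth=1 redo_depth=0
After op 2 (type): buf='dogabc' undo_depth=2 redo_depth=0
After op 3 (type): buf='dogabcdog' undo_depth=3 redo_depth=0
After op 4 (type): buf='dogabcdogblue' undo_depth=4 redo_depth=0
After op 5 (type): buf='dogabcdogbluego' undo_depth=5 redo_depth=0
After op 6 (type): buf='dogabcdogbluegobar' undo_depth=6 redo_depth=0
After op 7 (undo): buf='dogabcdogbluego' undo_depth=5 redo_depth=1
After op 8 (delete): buf='dogabcdogblueg' undo_depth=6 redo_depth=0
After op 9 (undo): buf='dogabcdogbluego' undo_depth=5 redo_depth=1

Answer: dogabcdogbluego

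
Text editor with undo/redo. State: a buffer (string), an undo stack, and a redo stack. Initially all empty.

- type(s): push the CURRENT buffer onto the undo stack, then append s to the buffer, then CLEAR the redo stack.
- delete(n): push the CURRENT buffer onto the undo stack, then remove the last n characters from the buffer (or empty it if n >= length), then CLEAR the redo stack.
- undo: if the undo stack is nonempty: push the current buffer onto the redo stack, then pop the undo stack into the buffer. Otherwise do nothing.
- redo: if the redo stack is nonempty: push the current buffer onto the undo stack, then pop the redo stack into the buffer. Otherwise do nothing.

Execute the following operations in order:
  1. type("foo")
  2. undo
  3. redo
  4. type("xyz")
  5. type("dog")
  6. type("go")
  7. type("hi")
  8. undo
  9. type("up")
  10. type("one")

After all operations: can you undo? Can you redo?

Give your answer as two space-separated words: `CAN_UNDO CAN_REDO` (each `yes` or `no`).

Answer: yes no

Derivation:
After op 1 (type): buf='foo' undo_depth=1 redo_depth=0
After op 2 (undo): buf='(empty)' undo_depth=0 redo_depth=1
After op 3 (redo): buf='foo' undo_depth=1 redo_depth=0
After op 4 (type): buf='fooxyz' undo_depth=2 redo_depth=0
After op 5 (type): buf='fooxyzdog' undo_depth=3 redo_depth=0
After op 6 (type): buf='fooxyzdoggo' undo_depth=4 redo_depth=0
After op 7 (type): buf='fooxyzdoggohi' undo_depth=5 redo_depth=0
After op 8 (undo): buf='fooxyzdoggo' undo_depth=4 redo_depth=1
After op 9 (type): buf='fooxyzdoggoup' undo_depth=5 redo_depth=0
After op 10 (type): buf='fooxyzdoggoupone' undo_depth=6 redo_depth=0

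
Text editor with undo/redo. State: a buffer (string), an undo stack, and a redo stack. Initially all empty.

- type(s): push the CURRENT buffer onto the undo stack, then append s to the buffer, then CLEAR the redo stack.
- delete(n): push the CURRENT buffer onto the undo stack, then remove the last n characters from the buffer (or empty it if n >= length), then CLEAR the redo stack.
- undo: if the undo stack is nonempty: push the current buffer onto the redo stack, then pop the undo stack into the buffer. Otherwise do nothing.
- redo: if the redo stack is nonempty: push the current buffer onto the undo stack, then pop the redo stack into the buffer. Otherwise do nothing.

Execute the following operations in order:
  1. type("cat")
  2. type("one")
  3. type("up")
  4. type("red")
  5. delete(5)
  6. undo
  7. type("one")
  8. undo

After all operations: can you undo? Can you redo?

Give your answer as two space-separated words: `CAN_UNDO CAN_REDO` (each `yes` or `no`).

Answer: yes yes

Derivation:
After op 1 (type): buf='cat' undo_depth=1 redo_depth=0
After op 2 (type): buf='catone' undo_depth=2 redo_depth=0
After op 3 (type): buf='catoneup' undo_depth=3 redo_depth=0
After op 4 (type): buf='catoneupred' undo_depth=4 redo_depth=0
After op 5 (delete): buf='catone' undo_depth=5 redo_depth=0
After op 6 (undo): buf='catoneupred' undo_depth=4 redo_depth=1
After op 7 (type): buf='catoneupredone' undo_depth=5 redo_depth=0
After op 8 (undo): buf='catoneupred' undo_depth=4 redo_depth=1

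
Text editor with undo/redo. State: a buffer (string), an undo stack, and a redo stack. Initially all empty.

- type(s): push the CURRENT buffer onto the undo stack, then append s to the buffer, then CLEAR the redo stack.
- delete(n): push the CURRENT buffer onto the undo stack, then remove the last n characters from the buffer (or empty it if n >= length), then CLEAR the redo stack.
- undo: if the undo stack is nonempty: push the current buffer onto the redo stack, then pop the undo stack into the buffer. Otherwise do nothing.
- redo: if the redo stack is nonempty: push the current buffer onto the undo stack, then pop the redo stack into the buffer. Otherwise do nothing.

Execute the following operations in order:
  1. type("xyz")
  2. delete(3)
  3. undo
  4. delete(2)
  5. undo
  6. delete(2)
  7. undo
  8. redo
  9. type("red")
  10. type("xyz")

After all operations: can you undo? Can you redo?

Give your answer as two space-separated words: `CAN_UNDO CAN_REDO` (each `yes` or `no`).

After op 1 (type): buf='xyz' undo_depth=1 redo_depth=0
After op 2 (delete): buf='(empty)' undo_depth=2 redo_depth=0
After op 3 (undo): buf='xyz' undo_depth=1 redo_depth=1
After op 4 (delete): buf='x' undo_depth=2 redo_depth=0
After op 5 (undo): buf='xyz' undo_depth=1 redo_depth=1
After op 6 (delete): buf='x' undo_depth=2 redo_depth=0
After op 7 (undo): buf='xyz' undo_depth=1 redo_depth=1
After op 8 (redo): buf='x' undo_depth=2 redo_depth=0
After op 9 (type): buf='xred' undo_depth=3 redo_depth=0
After op 10 (type): buf='xredxyz' undo_depth=4 redo_depth=0

Answer: yes no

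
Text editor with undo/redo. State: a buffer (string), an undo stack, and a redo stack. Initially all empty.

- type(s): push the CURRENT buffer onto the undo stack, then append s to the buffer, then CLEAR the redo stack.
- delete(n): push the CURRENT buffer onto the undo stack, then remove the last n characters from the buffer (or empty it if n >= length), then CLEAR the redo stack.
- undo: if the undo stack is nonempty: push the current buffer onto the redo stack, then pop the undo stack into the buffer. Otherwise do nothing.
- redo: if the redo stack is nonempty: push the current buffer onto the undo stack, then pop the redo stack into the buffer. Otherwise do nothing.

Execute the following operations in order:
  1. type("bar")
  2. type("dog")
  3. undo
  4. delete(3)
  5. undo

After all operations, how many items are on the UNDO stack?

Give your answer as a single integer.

Answer: 1

Derivation:
After op 1 (type): buf='bar' undo_depth=1 redo_depth=0
After op 2 (type): buf='bardog' undo_depth=2 redo_depth=0
After op 3 (undo): buf='bar' undo_depth=1 redo_depth=1
After op 4 (delete): buf='(empty)' undo_depth=2 redo_depth=0
After op 5 (undo): buf='bar' undo_depth=1 redo_depth=1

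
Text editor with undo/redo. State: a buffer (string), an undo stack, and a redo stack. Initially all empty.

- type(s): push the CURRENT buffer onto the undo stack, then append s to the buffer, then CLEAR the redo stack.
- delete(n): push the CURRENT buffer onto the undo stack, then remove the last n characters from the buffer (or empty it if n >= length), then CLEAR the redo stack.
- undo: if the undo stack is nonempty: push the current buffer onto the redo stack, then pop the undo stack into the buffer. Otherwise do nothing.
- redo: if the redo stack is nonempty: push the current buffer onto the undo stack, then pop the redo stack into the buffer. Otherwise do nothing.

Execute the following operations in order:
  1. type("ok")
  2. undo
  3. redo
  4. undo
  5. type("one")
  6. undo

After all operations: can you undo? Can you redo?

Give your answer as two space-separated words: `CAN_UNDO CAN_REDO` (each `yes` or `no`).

Answer: no yes

Derivation:
After op 1 (type): buf='ok' undo_depth=1 redo_depth=0
After op 2 (undo): buf='(empty)' undo_depth=0 redo_depth=1
After op 3 (redo): buf='ok' undo_depth=1 redo_depth=0
After op 4 (undo): buf='(empty)' undo_depth=0 redo_depth=1
After op 5 (type): buf='one' undo_depth=1 redo_depth=0
After op 6 (undo): buf='(empty)' undo_depth=0 redo_depth=1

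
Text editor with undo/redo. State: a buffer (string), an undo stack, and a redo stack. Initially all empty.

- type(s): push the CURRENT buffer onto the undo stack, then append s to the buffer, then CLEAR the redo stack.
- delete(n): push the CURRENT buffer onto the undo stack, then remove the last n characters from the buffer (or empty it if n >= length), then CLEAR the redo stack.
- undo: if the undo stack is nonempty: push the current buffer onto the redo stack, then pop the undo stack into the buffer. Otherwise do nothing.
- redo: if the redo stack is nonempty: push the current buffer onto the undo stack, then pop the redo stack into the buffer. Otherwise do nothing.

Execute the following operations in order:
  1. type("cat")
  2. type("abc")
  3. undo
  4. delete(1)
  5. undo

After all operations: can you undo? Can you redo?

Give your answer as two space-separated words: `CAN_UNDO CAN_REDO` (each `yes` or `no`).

Answer: yes yes

Derivation:
After op 1 (type): buf='cat' undo_depth=1 redo_depth=0
After op 2 (type): buf='catabc' undo_depth=2 redo_depth=0
After op 3 (undo): buf='cat' undo_depth=1 redo_depth=1
After op 4 (delete): buf='ca' undo_depth=2 redo_depth=0
After op 5 (undo): buf='cat' undo_depth=1 redo_depth=1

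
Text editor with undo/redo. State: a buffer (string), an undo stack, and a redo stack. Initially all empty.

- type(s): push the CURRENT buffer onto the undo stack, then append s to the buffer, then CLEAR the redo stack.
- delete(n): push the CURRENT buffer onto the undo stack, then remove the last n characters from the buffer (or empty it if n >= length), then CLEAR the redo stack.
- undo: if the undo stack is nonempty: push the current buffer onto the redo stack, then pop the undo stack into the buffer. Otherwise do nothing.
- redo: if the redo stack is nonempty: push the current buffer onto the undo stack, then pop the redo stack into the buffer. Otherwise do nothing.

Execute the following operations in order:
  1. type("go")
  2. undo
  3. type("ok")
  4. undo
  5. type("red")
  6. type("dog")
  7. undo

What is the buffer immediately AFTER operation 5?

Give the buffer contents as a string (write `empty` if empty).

Answer: red

Derivation:
After op 1 (type): buf='go' undo_depth=1 redo_depth=0
After op 2 (undo): buf='(empty)' undo_depth=0 redo_depth=1
After op 3 (type): buf='ok' undo_depth=1 redo_depth=0
After op 4 (undo): buf='(empty)' undo_depth=0 redo_depth=1
After op 5 (type): buf='red' undo_depth=1 redo_depth=0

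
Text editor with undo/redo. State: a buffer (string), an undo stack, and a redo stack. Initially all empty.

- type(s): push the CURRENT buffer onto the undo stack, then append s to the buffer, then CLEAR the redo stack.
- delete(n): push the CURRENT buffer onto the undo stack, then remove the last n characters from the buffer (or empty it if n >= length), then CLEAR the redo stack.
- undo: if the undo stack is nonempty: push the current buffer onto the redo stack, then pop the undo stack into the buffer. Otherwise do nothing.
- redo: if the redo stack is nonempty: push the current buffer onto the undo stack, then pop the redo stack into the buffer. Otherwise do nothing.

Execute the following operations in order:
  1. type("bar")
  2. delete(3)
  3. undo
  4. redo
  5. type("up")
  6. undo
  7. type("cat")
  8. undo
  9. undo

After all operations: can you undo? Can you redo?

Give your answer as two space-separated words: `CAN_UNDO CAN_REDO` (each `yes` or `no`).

Answer: yes yes

Derivation:
After op 1 (type): buf='bar' undo_depth=1 redo_depth=0
After op 2 (delete): buf='(empty)' undo_depth=2 redo_depth=0
After op 3 (undo): buf='bar' undo_depth=1 redo_depth=1
After op 4 (redo): buf='(empty)' undo_depth=2 redo_depth=0
After op 5 (type): buf='up' undo_depth=3 redo_depth=0
After op 6 (undo): buf='(empty)' undo_depth=2 redo_depth=1
After op 7 (type): buf='cat' undo_depth=3 redo_depth=0
After op 8 (undo): buf='(empty)' undo_depth=2 redo_depth=1
After op 9 (undo): buf='bar' undo_depth=1 redo_depth=2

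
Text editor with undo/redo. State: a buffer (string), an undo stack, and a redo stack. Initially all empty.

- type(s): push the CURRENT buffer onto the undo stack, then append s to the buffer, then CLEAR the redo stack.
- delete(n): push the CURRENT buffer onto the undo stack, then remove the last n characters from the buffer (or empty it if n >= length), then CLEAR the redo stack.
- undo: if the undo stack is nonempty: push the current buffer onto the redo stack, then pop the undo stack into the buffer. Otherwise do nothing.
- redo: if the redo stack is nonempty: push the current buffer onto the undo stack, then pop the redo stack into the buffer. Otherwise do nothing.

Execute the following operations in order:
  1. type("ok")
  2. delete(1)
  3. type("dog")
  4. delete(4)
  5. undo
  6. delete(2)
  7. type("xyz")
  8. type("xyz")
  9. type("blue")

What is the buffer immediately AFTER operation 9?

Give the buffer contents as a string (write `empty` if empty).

After op 1 (type): buf='ok' undo_depth=1 redo_depth=0
After op 2 (delete): buf='o' undo_depth=2 redo_depth=0
After op 3 (type): buf='odog' undo_depth=3 redo_depth=0
After op 4 (delete): buf='(empty)' undo_depth=4 redo_depth=0
After op 5 (undo): buf='odog' undo_depth=3 redo_depth=1
After op 6 (delete): buf='od' undo_depth=4 redo_depth=0
After op 7 (type): buf='odxyz' undo_depth=5 redo_depth=0
After op 8 (type): buf='odxyzxyz' undo_depth=6 redo_depth=0
After op 9 (type): buf='odxyzxyzblue' undo_depth=7 redo_depth=0

Answer: odxyzxyzblue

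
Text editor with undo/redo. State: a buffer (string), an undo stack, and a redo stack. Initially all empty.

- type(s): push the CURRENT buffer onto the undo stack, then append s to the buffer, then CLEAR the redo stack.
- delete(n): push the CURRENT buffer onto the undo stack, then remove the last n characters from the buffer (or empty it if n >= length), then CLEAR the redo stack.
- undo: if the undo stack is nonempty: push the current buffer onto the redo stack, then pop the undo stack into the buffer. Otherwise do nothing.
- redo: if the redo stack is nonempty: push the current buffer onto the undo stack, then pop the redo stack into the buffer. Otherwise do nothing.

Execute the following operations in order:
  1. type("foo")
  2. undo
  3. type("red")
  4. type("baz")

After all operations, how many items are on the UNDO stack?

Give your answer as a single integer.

Answer: 2

Derivation:
After op 1 (type): buf='foo' undo_depth=1 redo_depth=0
After op 2 (undo): buf='(empty)' undo_depth=0 redo_depth=1
After op 3 (type): buf='red' undo_depth=1 redo_depth=0
After op 4 (type): buf='redbaz' undo_depth=2 redo_depth=0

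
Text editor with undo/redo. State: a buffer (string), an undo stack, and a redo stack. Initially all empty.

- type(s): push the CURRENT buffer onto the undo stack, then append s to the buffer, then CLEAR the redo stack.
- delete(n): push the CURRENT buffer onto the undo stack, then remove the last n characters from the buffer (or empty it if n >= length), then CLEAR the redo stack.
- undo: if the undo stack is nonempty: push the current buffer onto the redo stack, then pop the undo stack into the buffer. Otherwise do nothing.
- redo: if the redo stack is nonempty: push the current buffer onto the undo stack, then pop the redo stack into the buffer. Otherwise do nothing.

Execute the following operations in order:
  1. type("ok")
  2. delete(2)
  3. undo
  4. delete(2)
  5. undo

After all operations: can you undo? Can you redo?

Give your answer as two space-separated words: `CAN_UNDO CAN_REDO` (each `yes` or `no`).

Answer: yes yes

Derivation:
After op 1 (type): buf='ok' undo_depth=1 redo_depth=0
After op 2 (delete): buf='(empty)' undo_depth=2 redo_depth=0
After op 3 (undo): buf='ok' undo_depth=1 redo_depth=1
After op 4 (delete): buf='(empty)' undo_depth=2 redo_depth=0
After op 5 (undo): buf='ok' undo_depth=1 redo_depth=1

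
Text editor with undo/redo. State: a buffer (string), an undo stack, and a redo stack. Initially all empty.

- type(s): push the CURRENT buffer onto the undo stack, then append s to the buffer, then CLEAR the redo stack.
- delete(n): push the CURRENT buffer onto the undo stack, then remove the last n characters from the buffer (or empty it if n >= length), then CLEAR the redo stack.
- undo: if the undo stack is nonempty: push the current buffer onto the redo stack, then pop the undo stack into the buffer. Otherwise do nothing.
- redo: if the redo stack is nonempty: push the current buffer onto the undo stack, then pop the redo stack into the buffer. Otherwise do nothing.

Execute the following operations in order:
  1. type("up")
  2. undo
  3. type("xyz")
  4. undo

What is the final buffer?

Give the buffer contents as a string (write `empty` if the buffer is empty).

Answer: empty

Derivation:
After op 1 (type): buf='up' undo_depth=1 redo_depth=0
After op 2 (undo): buf='(empty)' undo_depth=0 redo_depth=1
After op 3 (type): buf='xyz' undo_depth=1 redo_depth=0
After op 4 (undo): buf='(empty)' undo_depth=0 redo_depth=1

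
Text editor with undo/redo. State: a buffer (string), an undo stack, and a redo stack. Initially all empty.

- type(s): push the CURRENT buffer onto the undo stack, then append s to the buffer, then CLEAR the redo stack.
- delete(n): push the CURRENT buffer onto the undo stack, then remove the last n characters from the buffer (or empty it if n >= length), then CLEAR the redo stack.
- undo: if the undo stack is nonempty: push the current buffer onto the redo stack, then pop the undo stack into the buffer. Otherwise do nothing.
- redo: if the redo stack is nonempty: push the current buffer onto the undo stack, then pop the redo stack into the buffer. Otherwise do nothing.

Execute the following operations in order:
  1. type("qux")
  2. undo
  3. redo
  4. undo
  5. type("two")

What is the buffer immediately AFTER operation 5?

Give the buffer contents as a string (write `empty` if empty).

After op 1 (type): buf='qux' undo_depth=1 redo_depth=0
After op 2 (undo): buf='(empty)' undo_depth=0 redo_depth=1
After op 3 (redo): buf='qux' undo_depth=1 redo_depth=0
After op 4 (undo): buf='(empty)' undo_depth=0 redo_depth=1
After op 5 (type): buf='two' undo_depth=1 redo_depth=0

Answer: two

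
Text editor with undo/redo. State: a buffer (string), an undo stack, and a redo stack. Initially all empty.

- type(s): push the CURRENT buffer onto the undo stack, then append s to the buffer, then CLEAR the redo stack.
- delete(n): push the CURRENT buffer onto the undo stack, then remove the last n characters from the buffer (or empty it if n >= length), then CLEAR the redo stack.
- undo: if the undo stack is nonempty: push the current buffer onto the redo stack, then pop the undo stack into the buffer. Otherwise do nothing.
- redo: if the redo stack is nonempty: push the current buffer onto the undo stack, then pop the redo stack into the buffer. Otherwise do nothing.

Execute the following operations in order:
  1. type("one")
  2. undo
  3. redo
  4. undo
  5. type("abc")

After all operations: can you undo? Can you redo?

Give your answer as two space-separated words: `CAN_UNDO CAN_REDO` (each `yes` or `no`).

Answer: yes no

Derivation:
After op 1 (type): buf='one' undo_depth=1 redo_depth=0
After op 2 (undo): buf='(empty)' undo_depth=0 redo_depth=1
After op 3 (redo): buf='one' undo_depth=1 redo_depth=0
After op 4 (undo): buf='(empty)' undo_depth=0 redo_depth=1
After op 5 (type): buf='abc' undo_depth=1 redo_depth=0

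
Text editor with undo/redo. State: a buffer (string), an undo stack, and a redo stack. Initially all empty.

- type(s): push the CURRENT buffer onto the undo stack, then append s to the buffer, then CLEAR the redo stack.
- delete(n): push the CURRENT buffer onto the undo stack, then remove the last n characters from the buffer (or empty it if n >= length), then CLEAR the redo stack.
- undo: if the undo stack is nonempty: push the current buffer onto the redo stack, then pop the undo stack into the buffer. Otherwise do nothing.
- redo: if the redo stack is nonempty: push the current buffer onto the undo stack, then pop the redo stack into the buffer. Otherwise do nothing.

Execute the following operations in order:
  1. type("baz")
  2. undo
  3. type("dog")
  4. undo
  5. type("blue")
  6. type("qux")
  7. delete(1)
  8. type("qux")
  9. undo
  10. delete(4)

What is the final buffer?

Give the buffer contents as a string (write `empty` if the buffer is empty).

Answer: bl

Derivation:
After op 1 (type): buf='baz' undo_depth=1 redo_depth=0
After op 2 (undo): buf='(empty)' undo_depth=0 redo_depth=1
After op 3 (type): buf='dog' undo_depth=1 redo_depth=0
After op 4 (undo): buf='(empty)' undo_depth=0 redo_depth=1
After op 5 (type): buf='blue' undo_depth=1 redo_depth=0
After op 6 (type): buf='bluequx' undo_depth=2 redo_depth=0
After op 7 (delete): buf='bluequ' undo_depth=3 redo_depth=0
After op 8 (type): buf='blueququx' undo_depth=4 redo_depth=0
After op 9 (undo): buf='bluequ' undo_depth=3 redo_depth=1
After op 10 (delete): buf='bl' undo_depth=4 redo_depth=0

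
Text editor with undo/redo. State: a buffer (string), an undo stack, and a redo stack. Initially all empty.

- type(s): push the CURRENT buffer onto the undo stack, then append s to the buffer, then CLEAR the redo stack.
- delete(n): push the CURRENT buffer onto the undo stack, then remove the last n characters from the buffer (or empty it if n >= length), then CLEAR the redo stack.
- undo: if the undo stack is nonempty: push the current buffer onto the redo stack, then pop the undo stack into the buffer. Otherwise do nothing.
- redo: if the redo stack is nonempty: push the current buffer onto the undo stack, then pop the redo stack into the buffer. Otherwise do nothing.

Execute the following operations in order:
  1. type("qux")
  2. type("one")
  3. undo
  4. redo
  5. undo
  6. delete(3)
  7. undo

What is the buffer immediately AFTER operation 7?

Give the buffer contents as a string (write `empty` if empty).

After op 1 (type): buf='qux' undo_depth=1 redo_depth=0
After op 2 (type): buf='quxone' undo_depth=2 redo_depth=0
After op 3 (undo): buf='qux' undo_depth=1 redo_depth=1
After op 4 (redo): buf='quxone' undo_depth=2 redo_depth=0
After op 5 (undo): buf='qux' undo_depth=1 redo_depth=1
After op 6 (delete): buf='(empty)' undo_depth=2 redo_depth=0
After op 7 (undo): buf='qux' undo_depth=1 redo_depth=1

Answer: qux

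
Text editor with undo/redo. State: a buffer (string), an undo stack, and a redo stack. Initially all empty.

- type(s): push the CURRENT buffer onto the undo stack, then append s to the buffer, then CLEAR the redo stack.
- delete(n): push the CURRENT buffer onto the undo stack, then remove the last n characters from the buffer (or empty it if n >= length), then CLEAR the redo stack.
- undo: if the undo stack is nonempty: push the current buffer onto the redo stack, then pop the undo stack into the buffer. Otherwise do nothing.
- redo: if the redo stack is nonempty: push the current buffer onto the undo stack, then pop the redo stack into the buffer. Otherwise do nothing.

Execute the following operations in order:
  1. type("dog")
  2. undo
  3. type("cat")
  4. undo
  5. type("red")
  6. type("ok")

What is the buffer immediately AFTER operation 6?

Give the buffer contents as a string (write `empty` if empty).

Answer: redok

Derivation:
After op 1 (type): buf='dog' undo_depth=1 redo_depth=0
After op 2 (undo): buf='(empty)' undo_depth=0 redo_depth=1
After op 3 (type): buf='cat' undo_depth=1 redo_depth=0
After op 4 (undo): buf='(empty)' undo_depth=0 redo_depth=1
After op 5 (type): buf='red' undo_depth=1 redo_depth=0
After op 6 (type): buf='redok' undo_depth=2 redo_depth=0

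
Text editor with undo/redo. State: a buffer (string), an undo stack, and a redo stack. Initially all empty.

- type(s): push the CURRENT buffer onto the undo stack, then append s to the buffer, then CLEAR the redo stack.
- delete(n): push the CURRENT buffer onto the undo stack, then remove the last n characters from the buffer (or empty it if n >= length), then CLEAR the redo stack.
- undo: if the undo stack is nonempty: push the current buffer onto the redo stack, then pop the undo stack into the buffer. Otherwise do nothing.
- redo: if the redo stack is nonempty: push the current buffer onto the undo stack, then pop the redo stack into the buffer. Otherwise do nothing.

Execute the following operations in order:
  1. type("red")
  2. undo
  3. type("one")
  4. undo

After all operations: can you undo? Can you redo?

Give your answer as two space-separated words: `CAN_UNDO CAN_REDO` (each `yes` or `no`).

Answer: no yes

Derivation:
After op 1 (type): buf='red' undo_depth=1 redo_depth=0
After op 2 (undo): buf='(empty)' undo_depth=0 redo_depth=1
After op 3 (type): buf='one' undo_depth=1 redo_depth=0
After op 4 (undo): buf='(empty)' undo_depth=0 redo_depth=1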